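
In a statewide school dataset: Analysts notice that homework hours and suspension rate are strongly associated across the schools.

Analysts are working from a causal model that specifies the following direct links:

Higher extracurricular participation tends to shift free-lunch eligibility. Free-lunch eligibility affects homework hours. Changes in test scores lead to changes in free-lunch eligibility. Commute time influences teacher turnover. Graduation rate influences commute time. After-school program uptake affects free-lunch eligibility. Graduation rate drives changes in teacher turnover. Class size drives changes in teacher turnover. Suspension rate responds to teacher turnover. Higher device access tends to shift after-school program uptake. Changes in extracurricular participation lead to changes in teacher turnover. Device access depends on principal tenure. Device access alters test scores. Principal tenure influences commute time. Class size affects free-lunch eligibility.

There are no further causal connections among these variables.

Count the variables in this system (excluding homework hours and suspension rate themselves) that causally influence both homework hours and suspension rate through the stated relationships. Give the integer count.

The common causes are: class size (to homework hours via class size → free-lunch eligibility → homework hours; to suspension rate via class size → teacher turnover → suspension rate); extracurricular participation (to homework hours via extracurricular participation → free-lunch eligibility → homework hours; to suspension rate via extracurricular participation → teacher turnover → suspension rate); principal tenure (to homework hours via principal tenure → device access → test scores → free-lunch eligibility → homework hours; to suspension rate via principal tenure → commute time → teacher turnover → suspension rate).
Every other variable lacks a causal path to at least one of homework hours and suspension rate.

3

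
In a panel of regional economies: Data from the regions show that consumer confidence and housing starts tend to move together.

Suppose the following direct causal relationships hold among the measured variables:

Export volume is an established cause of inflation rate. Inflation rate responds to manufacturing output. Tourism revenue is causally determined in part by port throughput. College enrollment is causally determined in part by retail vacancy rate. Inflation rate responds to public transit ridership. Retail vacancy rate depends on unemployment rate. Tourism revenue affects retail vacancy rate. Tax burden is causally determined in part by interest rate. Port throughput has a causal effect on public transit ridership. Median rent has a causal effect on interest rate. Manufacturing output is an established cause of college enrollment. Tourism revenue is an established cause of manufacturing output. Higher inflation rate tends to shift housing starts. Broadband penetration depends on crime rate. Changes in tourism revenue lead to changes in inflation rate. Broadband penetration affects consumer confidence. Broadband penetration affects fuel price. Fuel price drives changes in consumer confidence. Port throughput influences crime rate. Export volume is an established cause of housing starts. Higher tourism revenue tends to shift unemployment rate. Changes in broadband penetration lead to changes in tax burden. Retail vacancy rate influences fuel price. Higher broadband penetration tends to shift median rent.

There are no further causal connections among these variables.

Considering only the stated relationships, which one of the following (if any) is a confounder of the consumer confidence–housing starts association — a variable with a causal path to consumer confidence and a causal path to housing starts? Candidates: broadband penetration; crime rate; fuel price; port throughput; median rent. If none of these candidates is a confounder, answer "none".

Port throughput causes consumer confidence (port throughput → crime rate → broadband penetration → consumer confidence) and also causes housing starts (port throughput → tourism revenue → inflation rate → housing starts); it is a common cause of both.
Each of the other candidates lacks a causal path to at least one of consumer confidence and housing starts, so they do not confound the relationship.

port throughput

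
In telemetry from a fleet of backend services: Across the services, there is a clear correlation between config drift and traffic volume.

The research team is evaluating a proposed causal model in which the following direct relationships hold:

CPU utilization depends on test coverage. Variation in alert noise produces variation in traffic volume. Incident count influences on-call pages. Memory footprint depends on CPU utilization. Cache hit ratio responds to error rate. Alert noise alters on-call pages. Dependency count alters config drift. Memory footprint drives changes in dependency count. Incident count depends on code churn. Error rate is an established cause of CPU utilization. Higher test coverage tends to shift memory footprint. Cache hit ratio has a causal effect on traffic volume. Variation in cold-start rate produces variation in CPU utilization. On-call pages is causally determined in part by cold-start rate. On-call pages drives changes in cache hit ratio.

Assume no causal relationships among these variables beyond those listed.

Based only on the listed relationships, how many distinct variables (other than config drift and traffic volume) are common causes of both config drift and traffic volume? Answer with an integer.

2

The common causes are: cold-start rate (to config drift via cold-start rate → CPU utilization → memory footprint → dependency count → config drift; to traffic volume via cold-start rate → on-call pages → cache hit ratio → traffic volume); error rate (to config drift via error rate → CPU utilization → memory footprint → dependency count → config drift; to traffic volume via error rate → cache hit ratio → traffic volume).
Every other variable lacks a causal path to at least one of config drift and traffic volume.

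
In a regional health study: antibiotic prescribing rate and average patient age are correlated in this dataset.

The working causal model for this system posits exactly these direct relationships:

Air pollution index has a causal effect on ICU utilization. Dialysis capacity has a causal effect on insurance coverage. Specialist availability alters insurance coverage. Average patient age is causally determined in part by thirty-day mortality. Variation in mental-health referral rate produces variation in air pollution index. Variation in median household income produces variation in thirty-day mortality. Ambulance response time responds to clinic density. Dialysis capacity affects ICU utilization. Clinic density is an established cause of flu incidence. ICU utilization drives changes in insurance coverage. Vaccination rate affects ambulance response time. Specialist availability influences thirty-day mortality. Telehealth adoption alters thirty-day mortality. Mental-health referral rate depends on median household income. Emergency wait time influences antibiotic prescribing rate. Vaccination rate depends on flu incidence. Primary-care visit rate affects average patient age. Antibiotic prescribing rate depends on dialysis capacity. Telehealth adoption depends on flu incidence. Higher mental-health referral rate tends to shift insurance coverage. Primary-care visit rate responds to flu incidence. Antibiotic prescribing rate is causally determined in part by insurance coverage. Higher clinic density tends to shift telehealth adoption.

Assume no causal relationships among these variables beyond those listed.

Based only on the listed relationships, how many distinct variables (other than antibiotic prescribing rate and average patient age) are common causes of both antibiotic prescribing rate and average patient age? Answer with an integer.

2

The common causes are: median household income (to antibiotic prescribing rate via median household income → mental-health referral rate → insurance coverage → antibiotic prescribing rate; to average patient age via median household income → thirty-day mortality → average patient age); specialist availability (to antibiotic prescribing rate via specialist availability → insurance coverage → antibiotic prescribing rate; to average patient age via specialist availability → thirty-day mortality → average patient age).
Every other variable lacks a causal path to at least one of antibiotic prescribing rate and average patient age.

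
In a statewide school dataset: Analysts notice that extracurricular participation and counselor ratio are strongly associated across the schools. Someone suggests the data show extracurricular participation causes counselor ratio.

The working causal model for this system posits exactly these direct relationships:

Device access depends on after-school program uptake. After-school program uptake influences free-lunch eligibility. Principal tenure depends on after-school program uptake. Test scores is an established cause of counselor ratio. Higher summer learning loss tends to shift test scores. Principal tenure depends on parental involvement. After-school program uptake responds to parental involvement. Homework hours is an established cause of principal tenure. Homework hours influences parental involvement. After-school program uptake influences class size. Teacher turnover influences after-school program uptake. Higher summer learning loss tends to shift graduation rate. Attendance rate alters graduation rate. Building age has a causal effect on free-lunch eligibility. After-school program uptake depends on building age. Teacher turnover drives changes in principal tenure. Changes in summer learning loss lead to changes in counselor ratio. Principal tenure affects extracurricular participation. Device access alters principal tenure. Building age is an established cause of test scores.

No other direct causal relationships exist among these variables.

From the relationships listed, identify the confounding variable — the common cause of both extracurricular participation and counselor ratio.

building age

Building age has a causal path to extracurricular participation (building age → after-school program uptake → principal tenure → extracurricular participation) and a separate causal path to counselor ratio (building age → test scores → counselor ratio), so it is a common cause of both.
No stated relationship gives extracurricular participation a causal route to counselor ratio, so the correlation is explained by the shared upstream cause rather than a direct effect.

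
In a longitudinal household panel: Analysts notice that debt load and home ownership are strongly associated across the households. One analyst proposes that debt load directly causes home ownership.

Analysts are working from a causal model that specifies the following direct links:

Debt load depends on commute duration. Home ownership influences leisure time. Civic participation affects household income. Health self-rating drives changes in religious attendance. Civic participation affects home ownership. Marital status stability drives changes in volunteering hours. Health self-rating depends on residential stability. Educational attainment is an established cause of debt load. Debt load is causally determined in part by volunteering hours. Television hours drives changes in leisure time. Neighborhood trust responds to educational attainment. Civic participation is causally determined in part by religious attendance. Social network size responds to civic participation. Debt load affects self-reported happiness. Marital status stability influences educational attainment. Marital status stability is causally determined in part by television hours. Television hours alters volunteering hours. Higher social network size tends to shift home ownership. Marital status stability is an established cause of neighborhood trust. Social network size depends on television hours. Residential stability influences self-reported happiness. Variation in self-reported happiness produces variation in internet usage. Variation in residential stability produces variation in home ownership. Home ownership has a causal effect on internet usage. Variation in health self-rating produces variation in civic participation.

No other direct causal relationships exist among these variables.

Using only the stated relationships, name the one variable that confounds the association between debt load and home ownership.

Television hours has a causal path to debt load (television hours → volunteering hours → debt load) and a separate causal path to home ownership (television hours → social network size → home ownership), so it is a common cause of both.
No stated relationship gives debt load a causal route to home ownership, so the correlation is explained by the shared upstream cause rather than a direct effect.

television hours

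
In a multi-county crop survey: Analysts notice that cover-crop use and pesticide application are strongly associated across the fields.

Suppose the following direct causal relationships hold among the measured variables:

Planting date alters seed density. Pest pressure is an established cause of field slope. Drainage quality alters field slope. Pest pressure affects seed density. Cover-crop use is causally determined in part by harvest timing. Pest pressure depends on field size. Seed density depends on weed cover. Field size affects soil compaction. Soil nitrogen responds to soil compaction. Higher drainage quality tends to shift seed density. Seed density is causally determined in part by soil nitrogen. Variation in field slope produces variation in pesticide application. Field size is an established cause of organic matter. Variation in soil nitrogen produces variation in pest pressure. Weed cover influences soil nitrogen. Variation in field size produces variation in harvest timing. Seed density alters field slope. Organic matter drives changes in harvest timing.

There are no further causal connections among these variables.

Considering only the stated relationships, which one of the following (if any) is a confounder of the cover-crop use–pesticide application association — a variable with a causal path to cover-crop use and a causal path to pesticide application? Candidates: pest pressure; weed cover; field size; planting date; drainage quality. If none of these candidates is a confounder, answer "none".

field size

Field size causes cover-crop use (field size → harvest timing → cover-crop use) and also causes pesticide application (field size → pest pressure → field slope → pesticide application); it is a common cause of both.
Each of the other candidates lacks a causal path to at least one of cover-crop use and pesticide application, so they do not confound the relationship.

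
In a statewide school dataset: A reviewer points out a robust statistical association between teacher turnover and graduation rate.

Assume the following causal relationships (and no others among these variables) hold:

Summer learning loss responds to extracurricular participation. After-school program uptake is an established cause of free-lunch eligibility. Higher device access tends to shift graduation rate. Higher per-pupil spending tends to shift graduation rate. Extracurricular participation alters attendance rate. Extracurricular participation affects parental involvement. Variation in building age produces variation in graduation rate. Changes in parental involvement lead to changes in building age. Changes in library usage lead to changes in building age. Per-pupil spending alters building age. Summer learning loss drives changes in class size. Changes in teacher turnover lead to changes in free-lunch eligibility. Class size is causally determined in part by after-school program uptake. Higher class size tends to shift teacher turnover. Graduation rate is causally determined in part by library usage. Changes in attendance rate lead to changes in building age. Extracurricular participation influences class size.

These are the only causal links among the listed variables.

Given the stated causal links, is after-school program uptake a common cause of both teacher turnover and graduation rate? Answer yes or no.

no

After-school program uptake has no stated causal path to graduation rate. A confounder must cause both variables, so after-school program uptake does not qualify.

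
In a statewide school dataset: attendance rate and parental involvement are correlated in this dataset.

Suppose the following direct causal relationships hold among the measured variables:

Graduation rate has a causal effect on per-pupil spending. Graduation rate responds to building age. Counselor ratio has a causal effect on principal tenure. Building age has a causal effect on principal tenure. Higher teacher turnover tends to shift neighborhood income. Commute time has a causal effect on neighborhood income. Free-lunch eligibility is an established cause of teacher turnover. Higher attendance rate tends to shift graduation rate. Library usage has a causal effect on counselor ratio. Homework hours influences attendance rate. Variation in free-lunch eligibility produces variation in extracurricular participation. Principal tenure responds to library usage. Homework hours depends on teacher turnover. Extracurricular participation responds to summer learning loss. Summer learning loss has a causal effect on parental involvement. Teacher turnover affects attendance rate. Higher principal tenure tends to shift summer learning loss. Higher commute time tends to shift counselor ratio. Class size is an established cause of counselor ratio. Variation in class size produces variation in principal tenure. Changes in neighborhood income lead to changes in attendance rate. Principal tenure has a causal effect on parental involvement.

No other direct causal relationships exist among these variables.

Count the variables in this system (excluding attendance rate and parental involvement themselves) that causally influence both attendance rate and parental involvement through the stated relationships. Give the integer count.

The common causes are: commute time (to attendance rate via commute time → neighborhood income → attendance rate; to parental involvement via commute time → counselor ratio → principal tenure → parental involvement).
Every other variable lacks a causal path to at least one of attendance rate and parental involvement.

1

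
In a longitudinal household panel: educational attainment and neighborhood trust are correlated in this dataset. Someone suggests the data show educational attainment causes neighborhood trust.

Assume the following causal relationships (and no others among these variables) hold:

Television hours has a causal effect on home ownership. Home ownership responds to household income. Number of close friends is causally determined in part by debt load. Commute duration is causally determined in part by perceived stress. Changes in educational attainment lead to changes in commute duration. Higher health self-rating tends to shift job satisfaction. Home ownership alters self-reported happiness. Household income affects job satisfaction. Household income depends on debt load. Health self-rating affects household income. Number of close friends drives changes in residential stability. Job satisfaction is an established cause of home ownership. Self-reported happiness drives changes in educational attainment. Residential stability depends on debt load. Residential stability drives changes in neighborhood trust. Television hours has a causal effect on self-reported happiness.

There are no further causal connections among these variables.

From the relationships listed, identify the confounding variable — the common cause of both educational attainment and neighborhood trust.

debt load

Debt load has a causal path to educational attainment (debt load → household income → home ownership → self-reported happiness → educational attainment) and a separate causal path to neighborhood trust (debt load → residential stability → neighborhood trust), so it is a common cause of both.
No stated relationship gives educational attainment a causal route to neighborhood trust, so the correlation is explained by the shared upstream cause rather than a direct effect.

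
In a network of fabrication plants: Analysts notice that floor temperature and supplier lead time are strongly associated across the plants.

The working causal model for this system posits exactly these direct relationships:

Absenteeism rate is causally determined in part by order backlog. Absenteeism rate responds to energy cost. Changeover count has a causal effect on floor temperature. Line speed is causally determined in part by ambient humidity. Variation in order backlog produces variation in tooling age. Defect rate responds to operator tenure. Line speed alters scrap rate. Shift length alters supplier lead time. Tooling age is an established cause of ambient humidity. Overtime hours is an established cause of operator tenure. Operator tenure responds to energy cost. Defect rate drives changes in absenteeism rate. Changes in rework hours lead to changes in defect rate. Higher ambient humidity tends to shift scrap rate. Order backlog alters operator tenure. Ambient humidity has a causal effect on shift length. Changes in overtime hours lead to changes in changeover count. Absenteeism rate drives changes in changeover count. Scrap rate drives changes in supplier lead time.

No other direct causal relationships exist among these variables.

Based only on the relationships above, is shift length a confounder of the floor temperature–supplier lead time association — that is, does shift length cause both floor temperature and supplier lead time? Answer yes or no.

Shift length has no stated causal path to floor temperature. A confounder must cause both variables, so shift length does not qualify.

no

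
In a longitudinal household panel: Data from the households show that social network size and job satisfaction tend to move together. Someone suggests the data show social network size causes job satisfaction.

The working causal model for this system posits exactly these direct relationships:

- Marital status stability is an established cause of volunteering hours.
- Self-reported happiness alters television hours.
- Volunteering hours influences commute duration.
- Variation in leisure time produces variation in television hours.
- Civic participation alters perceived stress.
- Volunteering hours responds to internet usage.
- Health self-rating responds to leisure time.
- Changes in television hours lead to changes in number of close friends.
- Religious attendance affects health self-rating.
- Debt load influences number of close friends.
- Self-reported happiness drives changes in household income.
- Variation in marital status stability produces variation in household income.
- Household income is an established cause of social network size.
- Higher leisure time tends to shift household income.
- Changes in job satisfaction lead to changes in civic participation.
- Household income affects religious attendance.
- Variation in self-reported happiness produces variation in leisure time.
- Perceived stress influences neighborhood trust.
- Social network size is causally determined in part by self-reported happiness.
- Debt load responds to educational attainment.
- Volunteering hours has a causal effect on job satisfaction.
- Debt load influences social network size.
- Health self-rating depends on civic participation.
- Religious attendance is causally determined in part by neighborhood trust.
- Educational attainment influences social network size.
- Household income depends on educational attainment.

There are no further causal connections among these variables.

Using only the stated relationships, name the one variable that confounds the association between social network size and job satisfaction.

Marital status stability has a causal path to social network size (marital status stability → household income → social network size) and a separate causal path to job satisfaction (marital status stability → volunteering hours → job satisfaction), so it is a common cause of both.
No stated relationship gives social network size a causal route to job satisfaction, so the correlation is explained by the shared upstream cause rather than a direct effect.

marital status stability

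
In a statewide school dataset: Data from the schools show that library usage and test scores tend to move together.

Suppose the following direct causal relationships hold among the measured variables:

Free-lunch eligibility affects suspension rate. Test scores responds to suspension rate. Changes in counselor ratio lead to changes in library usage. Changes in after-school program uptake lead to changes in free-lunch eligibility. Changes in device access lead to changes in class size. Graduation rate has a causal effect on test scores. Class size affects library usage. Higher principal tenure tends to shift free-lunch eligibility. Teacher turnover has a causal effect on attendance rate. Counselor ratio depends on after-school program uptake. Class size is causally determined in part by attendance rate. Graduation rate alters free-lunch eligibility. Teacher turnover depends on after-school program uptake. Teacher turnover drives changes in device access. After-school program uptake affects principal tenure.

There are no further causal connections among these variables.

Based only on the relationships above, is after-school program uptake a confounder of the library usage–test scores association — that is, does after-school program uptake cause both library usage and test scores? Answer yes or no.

yes

After-school program uptake has a causal path to library usage (after-school program uptake → counselor ratio → library usage) and to test scores (after-school program uptake → free-lunch eligibility → suspension rate → test scores), so it is a common cause of both — a confounder.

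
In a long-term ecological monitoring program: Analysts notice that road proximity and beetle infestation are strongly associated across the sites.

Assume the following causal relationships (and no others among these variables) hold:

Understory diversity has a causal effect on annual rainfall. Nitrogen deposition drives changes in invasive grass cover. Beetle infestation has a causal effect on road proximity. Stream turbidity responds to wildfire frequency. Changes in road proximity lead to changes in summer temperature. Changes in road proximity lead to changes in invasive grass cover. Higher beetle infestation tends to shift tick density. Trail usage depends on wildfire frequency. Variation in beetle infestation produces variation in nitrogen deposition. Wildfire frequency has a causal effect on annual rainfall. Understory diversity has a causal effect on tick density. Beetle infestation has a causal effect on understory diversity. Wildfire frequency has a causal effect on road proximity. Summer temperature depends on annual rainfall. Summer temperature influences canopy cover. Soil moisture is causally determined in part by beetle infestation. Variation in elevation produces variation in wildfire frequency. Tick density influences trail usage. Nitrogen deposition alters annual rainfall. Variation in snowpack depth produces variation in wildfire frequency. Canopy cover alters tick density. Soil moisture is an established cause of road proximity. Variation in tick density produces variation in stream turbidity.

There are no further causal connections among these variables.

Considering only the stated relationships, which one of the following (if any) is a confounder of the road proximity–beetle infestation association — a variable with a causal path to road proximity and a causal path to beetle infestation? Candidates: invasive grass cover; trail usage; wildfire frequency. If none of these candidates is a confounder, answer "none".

none

None of the listed candidates has causal paths to both road proximity and beetle infestation in the stated relationships, so none is a common cause.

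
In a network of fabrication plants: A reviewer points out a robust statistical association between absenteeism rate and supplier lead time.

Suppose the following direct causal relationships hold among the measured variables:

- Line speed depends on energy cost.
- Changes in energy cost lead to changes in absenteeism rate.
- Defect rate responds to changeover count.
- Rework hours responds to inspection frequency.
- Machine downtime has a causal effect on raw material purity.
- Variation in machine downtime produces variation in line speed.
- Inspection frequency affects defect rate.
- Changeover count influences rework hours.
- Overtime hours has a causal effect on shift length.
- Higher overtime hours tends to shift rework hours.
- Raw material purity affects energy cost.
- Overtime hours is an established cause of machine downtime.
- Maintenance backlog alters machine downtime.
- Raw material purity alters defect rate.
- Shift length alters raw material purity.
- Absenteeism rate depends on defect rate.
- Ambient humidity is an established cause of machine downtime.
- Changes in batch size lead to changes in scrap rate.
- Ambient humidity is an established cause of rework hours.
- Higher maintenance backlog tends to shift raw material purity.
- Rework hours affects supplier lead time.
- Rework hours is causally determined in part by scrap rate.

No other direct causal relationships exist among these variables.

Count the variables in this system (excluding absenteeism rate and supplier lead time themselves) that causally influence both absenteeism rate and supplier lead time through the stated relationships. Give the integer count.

The common causes are: ambient humidity (to absenteeism rate via ambient humidity → machine downtime → raw material purity → energy cost → absenteeism rate; to supplier lead time via ambient humidity → rework hours → supplier lead time); changeover count (to absenteeism rate via changeover count → defect rate → absenteeism rate; to supplier lead time via changeover count → rework hours → supplier lead time); inspection frequency (to absenteeism rate via inspection frequency → defect rate → absenteeism rate; to supplier lead time via inspection frequency → rework hours → supplier lead time); overtime hours (to absenteeism rate via overtime hours → machine downtime → raw material purity → energy cost → absenteeism rate; to supplier lead time via overtime hours → rework hours → supplier lead time).
Every other variable lacks a causal path to at least one of absenteeism rate and supplier lead time.

4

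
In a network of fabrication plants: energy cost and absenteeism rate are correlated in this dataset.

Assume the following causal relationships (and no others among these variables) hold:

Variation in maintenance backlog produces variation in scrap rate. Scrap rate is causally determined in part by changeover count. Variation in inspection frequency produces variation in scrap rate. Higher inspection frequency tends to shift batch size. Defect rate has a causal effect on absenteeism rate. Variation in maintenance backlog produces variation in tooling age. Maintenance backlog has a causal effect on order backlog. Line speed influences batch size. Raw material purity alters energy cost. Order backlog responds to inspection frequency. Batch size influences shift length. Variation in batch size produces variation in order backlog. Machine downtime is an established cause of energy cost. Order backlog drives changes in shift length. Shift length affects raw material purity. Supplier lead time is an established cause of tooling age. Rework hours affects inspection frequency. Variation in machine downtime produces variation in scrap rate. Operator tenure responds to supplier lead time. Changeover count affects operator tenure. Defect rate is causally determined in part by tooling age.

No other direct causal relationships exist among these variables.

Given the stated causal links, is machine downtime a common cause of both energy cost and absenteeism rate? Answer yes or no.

no

Machine downtime has no stated causal path to absenteeism rate. A confounder must cause both variables, so machine downtime does not qualify.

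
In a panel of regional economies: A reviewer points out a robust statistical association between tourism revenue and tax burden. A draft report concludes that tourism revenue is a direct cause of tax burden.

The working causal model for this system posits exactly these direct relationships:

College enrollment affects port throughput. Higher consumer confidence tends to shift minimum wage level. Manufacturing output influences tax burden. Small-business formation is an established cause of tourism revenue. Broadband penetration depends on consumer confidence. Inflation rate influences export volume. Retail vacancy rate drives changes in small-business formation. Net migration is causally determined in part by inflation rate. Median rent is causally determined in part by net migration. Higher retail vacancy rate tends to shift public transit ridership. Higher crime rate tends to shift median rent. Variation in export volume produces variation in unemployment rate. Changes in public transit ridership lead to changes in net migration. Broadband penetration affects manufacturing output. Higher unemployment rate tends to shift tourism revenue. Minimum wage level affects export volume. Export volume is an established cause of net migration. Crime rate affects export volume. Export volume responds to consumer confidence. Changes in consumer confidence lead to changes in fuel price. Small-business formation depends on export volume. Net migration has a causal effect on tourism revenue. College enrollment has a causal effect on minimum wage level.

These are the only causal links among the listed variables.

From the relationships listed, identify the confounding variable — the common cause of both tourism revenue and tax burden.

consumer confidence

Consumer confidence has a causal path to tourism revenue (consumer confidence → export volume → small-business formation → tourism revenue) and a separate causal path to tax burden (consumer confidence → broadband penetration → manufacturing output → tax burden), so it is a common cause of both.
No stated relationship gives tourism revenue a causal route to tax burden, so the correlation is explained by the shared upstream cause rather than a direct effect.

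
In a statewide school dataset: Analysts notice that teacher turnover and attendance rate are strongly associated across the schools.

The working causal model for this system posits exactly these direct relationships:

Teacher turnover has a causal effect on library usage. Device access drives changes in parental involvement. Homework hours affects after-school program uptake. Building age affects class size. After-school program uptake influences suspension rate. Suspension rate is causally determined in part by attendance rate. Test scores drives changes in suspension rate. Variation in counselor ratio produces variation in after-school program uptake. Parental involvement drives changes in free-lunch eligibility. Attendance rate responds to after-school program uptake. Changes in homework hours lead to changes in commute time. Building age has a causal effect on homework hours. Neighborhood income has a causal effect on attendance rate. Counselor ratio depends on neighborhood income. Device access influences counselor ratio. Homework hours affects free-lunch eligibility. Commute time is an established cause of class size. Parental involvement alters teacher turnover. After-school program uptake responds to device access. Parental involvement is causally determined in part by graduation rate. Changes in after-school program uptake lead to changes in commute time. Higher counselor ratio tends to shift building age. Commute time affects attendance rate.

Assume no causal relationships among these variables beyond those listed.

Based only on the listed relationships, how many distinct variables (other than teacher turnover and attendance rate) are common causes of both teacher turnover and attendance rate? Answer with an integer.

1

The common causes are: device access (to teacher turnover via device access → parental involvement → teacher turnover; to attendance rate via device access → after-school program uptake → attendance rate).
Every other variable lacks a causal path to at least one of teacher turnover and attendance rate.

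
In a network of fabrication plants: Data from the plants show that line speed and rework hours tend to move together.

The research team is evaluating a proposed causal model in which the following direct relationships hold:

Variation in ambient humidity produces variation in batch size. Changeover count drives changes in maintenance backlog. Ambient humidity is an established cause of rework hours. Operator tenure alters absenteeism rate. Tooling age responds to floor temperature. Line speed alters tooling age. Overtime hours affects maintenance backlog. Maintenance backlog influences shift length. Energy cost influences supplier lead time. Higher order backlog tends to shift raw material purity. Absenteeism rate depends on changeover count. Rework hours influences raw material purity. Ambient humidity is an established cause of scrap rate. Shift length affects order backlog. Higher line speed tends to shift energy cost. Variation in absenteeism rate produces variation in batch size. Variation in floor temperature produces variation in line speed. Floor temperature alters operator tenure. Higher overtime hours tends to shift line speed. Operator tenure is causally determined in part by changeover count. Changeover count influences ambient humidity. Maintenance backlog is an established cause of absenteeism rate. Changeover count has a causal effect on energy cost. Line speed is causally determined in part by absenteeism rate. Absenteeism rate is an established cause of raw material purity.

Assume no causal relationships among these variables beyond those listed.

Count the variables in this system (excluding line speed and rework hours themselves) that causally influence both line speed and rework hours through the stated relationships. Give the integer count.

The common causes are: changeover count (to line speed via changeover count → absenteeism rate → line speed; to rework hours via changeover count → ambient humidity → rework hours).
Every other variable lacks a causal path to at least one of line speed and rework hours.

1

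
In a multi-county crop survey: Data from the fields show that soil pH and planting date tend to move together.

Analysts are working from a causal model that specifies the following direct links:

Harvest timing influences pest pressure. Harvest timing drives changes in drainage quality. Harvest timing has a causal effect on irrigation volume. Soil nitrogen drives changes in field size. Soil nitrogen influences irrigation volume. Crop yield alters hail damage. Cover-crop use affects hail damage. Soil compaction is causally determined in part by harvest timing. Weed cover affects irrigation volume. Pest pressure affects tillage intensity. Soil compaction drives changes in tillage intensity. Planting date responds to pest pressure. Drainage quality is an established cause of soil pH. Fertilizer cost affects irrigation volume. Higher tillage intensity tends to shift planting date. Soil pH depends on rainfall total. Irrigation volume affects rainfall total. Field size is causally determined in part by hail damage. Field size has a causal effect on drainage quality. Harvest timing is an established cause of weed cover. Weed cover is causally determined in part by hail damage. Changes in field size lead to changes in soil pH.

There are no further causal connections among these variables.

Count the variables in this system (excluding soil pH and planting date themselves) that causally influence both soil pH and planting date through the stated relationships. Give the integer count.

The common causes are: harvest timing (to soil pH via harvest timing → drainage quality → soil pH; to planting date via harvest timing → pest pressure → planting date).
Every other variable lacks a causal path to at least one of soil pH and planting date.

1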